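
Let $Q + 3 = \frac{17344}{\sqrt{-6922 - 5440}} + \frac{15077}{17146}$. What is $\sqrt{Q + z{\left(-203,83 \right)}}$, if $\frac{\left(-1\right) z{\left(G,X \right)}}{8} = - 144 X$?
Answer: $\frac{\sqrt{1073900550719244330950 - 15758092721635712 i \sqrt{12362}}}{105979426} \approx 309.21 - 0.25224 i$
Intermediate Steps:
$z{\left(G,X \right)} = 1152 X$ ($z{\left(G,X \right)} = - 8 \left(- 144 X\right) = 1152 X$)
$Q = - \frac{36361}{17146} - \frac{8672 i \sqrt{12362}}{6181}$ ($Q = -3 + \left(\frac{17344}{\sqrt{-6922 - 5440}} + \frac{15077}{17146}\right) = -3 + \left(\frac{17344}{\sqrt{-12362}} + 15077 \cdot \frac{1}{17146}\right) = -3 + \left(\frac{17344}{i \sqrt{12362}} + \frac{15077}{17146}\right) = -3 + \left(17344 \left(- \frac{i \sqrt{12362}}{12362}\right) + \frac{15077}{17146}\right) = -3 + \left(- \frac{8672 i \sqrt{12362}}{6181} + \frac{15077}{17146}\right) = -3 + \left(\frac{15077}{17146} - \frac{8672 i \sqrt{12362}}{6181}\right) = - \frac{36361}{17146} - \frac{8672 i \sqrt{12362}}{6181} \approx -2.1207 - 155.99 i$)
$\sqrt{Q + z{\left(-203,83 \right)}} = \sqrt{\left(- \frac{36361}{17146} - \frac{8672 i \sqrt{12362}}{6181}\right) + 1152 \cdot 83} = \sqrt{\left(- \frac{36361}{17146} - \frac{8672 i \sqrt{12362}}{6181}\right) + 95616} = \sqrt{\frac{1639395575}{17146} - \frac{8672 i \sqrt{12362}}{6181}}$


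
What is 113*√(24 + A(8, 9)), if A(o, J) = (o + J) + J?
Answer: 565*√2 ≈ 799.03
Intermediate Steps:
A(o, J) = o + 2*J (A(o, J) = (J + o) + J = o + 2*J)
113*√(24 + A(8, 9)) = 113*√(24 + (8 + 2*9)) = 113*√(24 + (8 + 18)) = 113*√(24 + 26) = 113*√50 = 113*(5*√2) = 565*√2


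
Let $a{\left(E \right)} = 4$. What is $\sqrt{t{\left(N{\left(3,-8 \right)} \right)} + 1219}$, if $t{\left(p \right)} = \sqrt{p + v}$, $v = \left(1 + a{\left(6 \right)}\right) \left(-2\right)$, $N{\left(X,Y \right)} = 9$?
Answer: $\sqrt{1219 + i} \approx 34.914 + 0.0143 i$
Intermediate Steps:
$v = -10$ ($v = \left(1 + 4\right) \left(-2\right) = 5 \left(-2\right) = -10$)
$t{\left(p \right)} = \sqrt{-10 + p}$ ($t{\left(p \right)} = \sqrt{p - 10} = \sqrt{-10 + p}$)
$\sqrt{t{\left(N{\left(3,-8 \right)} \right)} + 1219} = \sqrt{\sqrt{-10 + 9} + 1219} = \sqrt{\sqrt{-1} + 1219} = \sqrt{i + 1219} = \sqrt{1219 + i}$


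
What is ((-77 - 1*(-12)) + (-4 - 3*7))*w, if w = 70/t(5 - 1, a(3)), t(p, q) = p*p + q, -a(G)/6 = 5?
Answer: 450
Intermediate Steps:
a(G) = -30 (a(G) = -6*5 = -30)
t(p, q) = q + p² (t(p, q) = p² + q = q + p²)
w = -5 (w = 70/(-30 + (5 - 1)²) = 70/(-30 + 4²) = 70/(-30 + 16) = 70/(-14) = 70*(-1/14) = -5)
((-77 - 1*(-12)) + (-4 - 3*7))*w = ((-77 - 1*(-12)) + (-4 - 3*7))*(-5) = ((-77 + 12) + (-4 - 21))*(-5) = (-65 - 25)*(-5) = -90*(-5) = 450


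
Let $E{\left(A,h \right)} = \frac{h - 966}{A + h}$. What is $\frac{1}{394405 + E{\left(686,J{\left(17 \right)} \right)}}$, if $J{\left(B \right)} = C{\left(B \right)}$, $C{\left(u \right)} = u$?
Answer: $\frac{703}{277265766} \approx 2.5355 \cdot 10^{-6}$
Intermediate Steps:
$J{\left(B \right)} = B$
$E{\left(A,h \right)} = \frac{-966 + h}{A + h}$
$\frac{1}{394405 + E{\left(686,J{\left(17 \right)} \right)}} = \frac{1}{394405 + \frac{-966 + 17}{686 + 17}} = \frac{1}{394405 + \frac{1}{703} \left(-949\right)} = \frac{1}{394405 - \frac{949}{703}} = \frac{1}{\frac{277265766}{703}} = \frac{703}{277265766}$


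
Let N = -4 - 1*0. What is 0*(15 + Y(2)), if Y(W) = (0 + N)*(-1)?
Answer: 0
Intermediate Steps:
N = -4 (N = -4 + 0 = -4)
Y(W) = 4 (Y(W) = (0 - 4)*(-1) = -4*(-1) = 4)
0*(15 + Y(2)) = 0*(15 + 4) = 0*19 = 0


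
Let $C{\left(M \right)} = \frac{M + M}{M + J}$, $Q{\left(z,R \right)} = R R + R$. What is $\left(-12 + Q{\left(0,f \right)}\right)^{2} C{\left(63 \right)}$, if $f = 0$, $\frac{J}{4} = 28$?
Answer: $\frac{2592}{25} \approx 103.68$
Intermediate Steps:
$J = 112$ ($J = 4 \cdot 28 = 112$)
$Q{\left(z,R \right)} = R + R^{2}$ ($Q{\left(z,R \right)} = R^{2} + R = R + R^{2}$)
$C{\left(M \right)} = \frac{2 M}{112 + M}$ ($C{\left(M \right)} = \frac{M + M}{M + 112} = \frac{2 M}{112 + M}$)
$\left(-12 + Q{\left(0,f \right)}\right)^{2} C{\left(63 \right)} = \left(-12 + 0 \left(1 + 0\right)\right)^{2} \cdot 2 \cdot 63 \frac{1}{112 + 63} = \left(-12 + 0 \cdot 1\right)^{2} \cdot 2 \cdot 63 \cdot \frac{1}{175} = \left(-12 + 0\right)^{2} \cdot 2 \cdot 63 \cdot \frac{1}{175} = \left(-12\right)^{2} \cdot \frac{18}{25} = 144 \cdot \frac{18}{25} = \frac{2592}{25}$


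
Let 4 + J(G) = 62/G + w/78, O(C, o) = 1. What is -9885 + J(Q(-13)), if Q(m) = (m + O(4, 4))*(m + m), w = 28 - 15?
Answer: -514209/52 ≈ -9888.6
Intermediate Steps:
w = 13
Q(m) = 2*m*(1 + m) (Q(m) = (m + 1)*(m + m) = (1 + m)*(2*m) = 2*m*(1 + m))
J(G) = -23/6 + 62/G (J(G) = -4 + (62/G + 13/78) = -4 + (62/G + 13*(1/78)) = -4 + (62/G + ⅙) = -4 + (⅙ + 62/G) = -23/6 + 62/G)
-9885 + J(Q(-13)) = -9885 + (-23/6 + 62/((2*(-13)*(1 - 13)))) = -9885 + (-23/6 + 62/((2*(-13)*(-12)))) = -9885 + (-23/6 + 62/312) = -9885 + (-23/6 + 62*(1/312)) = -9885 + (-23/6 + 31/156) = -9885 - 189/52 = -514209/52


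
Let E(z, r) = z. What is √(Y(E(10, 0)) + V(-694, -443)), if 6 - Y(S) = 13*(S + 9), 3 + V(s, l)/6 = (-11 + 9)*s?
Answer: √8069 ≈ 89.828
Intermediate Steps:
V(s, l) = -18 - 12*s (V(s, l) = -18 + 6*((-11 + 9)*s) = -18 + 6*(-2*s) = -18 - 12*s)
Y(S) = -111 - 13*S (Y(S) = 6 - 13*(S + 9) = 6 - 13*(9 + S) = 6 - (117 + 13*S) = 6 + (-117 - 13*S) = -111 - 13*S)
√(Y(E(10, 0)) + V(-694, -443)) = √((-111 - 13*10) + (-18 - 12*(-694))) = √((-111 - 130) + (-18 + 8328)) = √(-241 + 8310) = √8069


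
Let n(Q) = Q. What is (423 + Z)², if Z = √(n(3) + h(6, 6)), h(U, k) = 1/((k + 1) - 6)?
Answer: 180625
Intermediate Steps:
h(U, k) = 1/(-5 + k) (h(U, k) = 1/((1 + k) - 6) = 1/(-5 + k))
Z = 2 (Z = √(3 + 1/(-5 + 6)) = √(3 + 1/1) = √(3 + 1) = √4 = 2)
(423 + Z)² = (423 + 2)² = 425² = 180625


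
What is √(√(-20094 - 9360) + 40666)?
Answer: √(40666 + I*√29454) ≈ 201.66 + 0.4255*I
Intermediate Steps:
√(√(-20094 - 9360) + 40666) = √(√(-29454) + 40666) = √(I*√29454 + 40666) = √(40666 + I*√29454)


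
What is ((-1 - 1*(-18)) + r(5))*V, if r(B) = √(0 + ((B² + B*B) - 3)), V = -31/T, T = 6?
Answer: -527/6 - 31*√47/6 ≈ -123.25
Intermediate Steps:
V = -31/6 ≈ -5.1667
r(B) = √(-3 + 2*B²) (r(B) = √(0 + ((B² + B²) - 3)) = √(0 + (2*B² - 3)) = √(0 + (-3 + 2*B²)) = √(-3 + 2*B²))
((-1 - 1*(-18)) + r(5))*V = ((-1 - 1*(-18)) + √(-3 + 2*5²))*(-31/6) = ((-1 + 18) + √(-3 + 2*25))*(-31/6) = (17 + √(-3 + 50))*(-31/6) = (17 + √47)*(-31/6) = -527/6 - 31*√47/6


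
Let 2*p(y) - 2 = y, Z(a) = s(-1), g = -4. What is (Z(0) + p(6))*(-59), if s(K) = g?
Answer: 0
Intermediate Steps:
s(K) = -4
Z(a) = -4
p(y) = 1 + y/2
(Z(0) + p(6))*(-59) = (-4 + (1 + (1/2)*6))*(-59) = (-4 + (1 + 3))*(-59) = (-4 + 4)*(-59) = 0*(-59) = 0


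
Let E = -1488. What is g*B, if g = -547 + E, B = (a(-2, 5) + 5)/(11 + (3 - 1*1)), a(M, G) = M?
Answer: -6105/13 ≈ -469.62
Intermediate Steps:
B = 3/13 (B = (-2 + 5)/(11 + (3 - 1*1)) = 3/(11 + (3 - 1)) = 3/(11 + 2) = 3/13 ≈ 0.23077)
g = -2035 (g = -547 - 1488 = -2035)
g*B = -2035*3/13 = -6105/13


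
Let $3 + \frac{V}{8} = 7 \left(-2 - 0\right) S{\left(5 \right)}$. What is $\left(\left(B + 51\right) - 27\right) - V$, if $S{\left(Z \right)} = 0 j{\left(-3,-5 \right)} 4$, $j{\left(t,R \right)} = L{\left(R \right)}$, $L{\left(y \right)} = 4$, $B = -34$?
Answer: $14$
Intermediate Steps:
$j{\left(t,R \right)} = 4$
$S{\left(Z \right)} = 0$ ($S{\left(Z \right)} = 0 \cdot 4 \cdot 4 = 0 \cdot 4 = 0$)
$V = -24$ ($V = -24 + 8 \cdot 7 \left(-2 - 0\right) 0 = -24 + 8 \cdot 7 \left(-2 + 0\right) 0 = -24 + 8 \cdot 7 \left(-2\right) 0 = -24 + 8 \left(\left(-14\right) 0\right) = -24 + 8 \cdot 0 = -24 + 0 = -24$)
$\left(\left(B + 51\right) - 27\right) - V = \left(\left(-34 + 51\right) - 27\right) - -24 = \left(17 - 27\right) + 24 = -10 + 24 = 14$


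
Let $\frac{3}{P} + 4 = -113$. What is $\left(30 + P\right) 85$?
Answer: $\frac{99365}{39} \approx 2547.8$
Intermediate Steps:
$P = - \frac{1}{39}$ ($P = \frac{3}{-4 - 113} = \frac{3}{-117} = 3 \left(- \frac{1}{117}\right) = - \frac{1}{39} \approx -0.025641$)
$\left(30 + P\right) 85 = \left(30 - \frac{1}{39}\right) 85 = \frac{1169}{39} \cdot 85 = \frac{99365}{39}$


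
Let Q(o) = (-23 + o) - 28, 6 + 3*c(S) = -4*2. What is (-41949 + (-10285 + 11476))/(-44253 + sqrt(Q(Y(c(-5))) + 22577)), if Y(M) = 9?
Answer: 901831887/979152737 + 20379*sqrt(22535)/979152737 ≈ 0.92416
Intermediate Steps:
c(S) = -14/3 (c(S) = -2 + (-4*2)/3 = -2 + (1/3)*(-8) = -2 - 8/3 = -14/3)
Q(o) = -51 + o
(-41949 + (-10285 + 11476))/(-44253 + sqrt(Q(Y(c(-5))) + 22577)) = (-41949 + (-10285 + 11476))/(-44253 + sqrt((-51 + 9) + 22577)) = (-41949 + 1191)/(-44253 + sqrt(-42 + 22577)) = -40758/(-44253 + sqrt(22535))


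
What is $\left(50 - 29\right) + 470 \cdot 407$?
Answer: $191311$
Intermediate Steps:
$\left(50 - 29\right) + 470 \cdot 407 = 21 + 191290 = 191311$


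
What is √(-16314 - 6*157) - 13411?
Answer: -13411 + 2*I*√4314 ≈ -13411.0 + 131.36*I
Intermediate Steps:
√(-16314 - 6*157) - 13411 = √(-16314 - 942) - 13411 = √(-17256) - 13411 = 2*I*√4314 - 13411 = -13411 + 2*I*√4314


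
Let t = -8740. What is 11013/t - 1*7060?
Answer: -61715413/8740 ≈ -7061.3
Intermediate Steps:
11013/t - 1*7060 = 11013/(-8740) - 1*7060 = 11013*(-1/8740) - 7060 = -11013/8740 - 7060 = -61715413/8740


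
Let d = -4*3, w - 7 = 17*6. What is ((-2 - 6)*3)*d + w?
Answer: 397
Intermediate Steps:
w = 109 (w = 7 + 17*6 = 7 + 102 = 109)
d = -12
((-2 - 6)*3)*d + w = ((-2 - 6)*3)*(-12) + 109 = -8*3*(-12) + 109 = -24*(-12) + 109 = 288 + 109 = 397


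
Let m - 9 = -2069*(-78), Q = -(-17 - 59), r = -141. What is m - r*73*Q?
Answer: 943659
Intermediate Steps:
Q = 76 (Q = -1*(-76) = 76)
m = 161391 (m = 9 - 2069*(-78) = 9 + 161382 = 161391)
m - r*73*Q = 161391 - (-141*73)*76 = 161391 - (-10293)*76 = 161391 - 1*(-782268) = 161391 + 782268 = 943659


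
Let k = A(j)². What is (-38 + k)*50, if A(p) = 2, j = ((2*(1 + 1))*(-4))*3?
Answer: -1700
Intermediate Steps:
j = -48 (j = ((2*2)*(-4))*3 = (4*(-4))*3 = -16*3 = -48)
k = 4 (k = 2² = 4)
(-38 + k)*50 = (-38 + 4)*50 = -34*50 = -1700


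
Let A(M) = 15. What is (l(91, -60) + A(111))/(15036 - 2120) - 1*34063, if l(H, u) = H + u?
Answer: -219978831/6458 ≈ -34063.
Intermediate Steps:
(l(91, -60) + A(111))/(15036 - 2120) - 1*34063 = ((91 - 60) + 15)/(15036 - 2120) - 1*34063 = (31 + 15)/12916 - 34063 = 46*(1/12916) - 34063 = 23/6458 - 34063 = -219978831/6458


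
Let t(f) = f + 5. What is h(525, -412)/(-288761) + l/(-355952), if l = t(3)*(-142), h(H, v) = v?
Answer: 29667795/6424065967 ≈ 0.0046182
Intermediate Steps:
t(f) = 5 + f
l = -1136 (l = (5 + 3)*(-142) = 8*(-142) = -1136)
h(525, -412)/(-288761) + l/(-355952) = -412/(-288761) - 1136/(-355952) = -412*(-1/288761) - 1136*(-1/355952) = 412/288761 + 71/22247 = 29667795/6424065967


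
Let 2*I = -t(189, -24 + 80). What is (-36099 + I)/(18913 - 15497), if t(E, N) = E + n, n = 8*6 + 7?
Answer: -36221/3416 ≈ -10.603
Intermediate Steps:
n = 55 (n = 48 + 7 = 55)
t(E, N) = 55 + E (t(E, N) = E + 55 = 55 + E)
I = -122 (I = (-(55 + 189))/2 = (-1*244)/2 = (½)*(-244) = -122)
(-36099 + I)/(18913 - 15497) = (-36099 - 122)/(18913 - 15497) = -36221/3416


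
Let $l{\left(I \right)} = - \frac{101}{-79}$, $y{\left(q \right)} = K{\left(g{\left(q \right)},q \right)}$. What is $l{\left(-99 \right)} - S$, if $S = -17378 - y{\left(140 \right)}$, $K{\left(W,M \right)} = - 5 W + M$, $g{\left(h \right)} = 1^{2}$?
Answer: $\frac{1383628}{79} \approx 17514.0$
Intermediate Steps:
$g{\left(h \right)} = 1$
$K{\left(W,M \right)} = M - 5 W$
$y{\left(q \right)} = -5 + q$ ($y{\left(q \right)} = q - 5 = -5 + q$)
$l{\left(I \right)} = \frac{101}{79}$ ($l{\left(I \right)} = \left(-101\right) \left(- \frac{1}{79}\right) = \frac{101}{79}$)
$S = -17513$ ($S = -17378 - \left(-5 + 140\right) = -17378 - 135 = -17513$)
$l{\left(-99 \right)} - S = \frac{101}{79} - -17513 = \frac{101}{79} + 17513 = \frac{1383628}{79}$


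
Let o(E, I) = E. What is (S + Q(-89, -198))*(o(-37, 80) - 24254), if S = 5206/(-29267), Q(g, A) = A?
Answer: 140889548952/29267 ≈ 4.8139e+6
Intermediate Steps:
S = -5206/29267 (S = 5206*(-1/29267) = -5206/29267 ≈ -0.17788)
(S + Q(-89, -198))*(o(-37, 80) - 24254) = (-5206/29267 - 198)*(-37 - 24254) = -5800072/29267*(-24291) = 140889548952/29267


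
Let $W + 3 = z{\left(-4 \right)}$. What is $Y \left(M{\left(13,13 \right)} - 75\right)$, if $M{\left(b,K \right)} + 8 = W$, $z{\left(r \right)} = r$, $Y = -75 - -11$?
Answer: $5760$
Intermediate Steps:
$Y = -64$ ($Y = -75 + 11 = -64$)
$W = -7$ ($W = -3 - 4 = -7$)
$M{\left(b,K \right)} = -15$ ($M{\left(b,K \right)} = -8 - 7 = -15$)
$Y \left(M{\left(13,13 \right)} - 75\right) = - 64 \left(-15 - 75\right) = \left(-64\right) \left(-90\right) = 5760$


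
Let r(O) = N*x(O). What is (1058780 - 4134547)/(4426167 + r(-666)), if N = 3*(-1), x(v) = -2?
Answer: -3075767/4426173 ≈ -0.69490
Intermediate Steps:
N = -3
r(O) = 6 (r(O) = -3*(-2) = 6)
(1058780 - 4134547)/(4426167 + r(-666)) = (1058780 - 4134547)/(4426167 + 6) = -3075767/4426173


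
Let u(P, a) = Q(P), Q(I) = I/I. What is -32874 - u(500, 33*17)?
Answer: -32875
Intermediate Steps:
Q(I) = 1
u(P, a) = 1
-32874 - u(500, 33*17) = -32874 - 1*1 = -32874 - 1 = -32875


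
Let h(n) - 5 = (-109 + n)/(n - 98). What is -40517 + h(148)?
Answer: -2025561/50 ≈ -40511.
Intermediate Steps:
h(n) = 5 + (-109 + n)/(-98 + n) (h(n) = 5 + (-109 + n)/(n - 98) = 5 + (-109 + n)/(-98 + n))
-40517 + h(148) = -40517 + (-599 + 6*148)/(-98 + 148) = -40517 + (-599 + 888)/50 = -40517 + (1/50)*289 = -40517 + 289/50 = -2025561/50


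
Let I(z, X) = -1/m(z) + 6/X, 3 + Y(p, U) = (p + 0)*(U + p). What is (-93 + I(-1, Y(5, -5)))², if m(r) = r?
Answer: 8836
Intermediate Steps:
Y(p, U) = -3 + p*(U + p) (Y(p, U) = -3 + (p + 0)*(U + p) = -3 + p*(U + p))
I(z, X) = -1/z + 6/X
(-93 + I(-1, Y(5, -5)))² = (-93 + (-1/(-1) + 6/(-3 + 5² - 5*5)))² = (-93 + (-1*(-1) + 6/(-3 + 25 - 25)))² = (-93 + (1 + 6/(-3)))² = (-93 + (1 + 6*(-⅓)))² = (-93 + (1 - 2))² = (-93 - 1)² = (-94)² = 8836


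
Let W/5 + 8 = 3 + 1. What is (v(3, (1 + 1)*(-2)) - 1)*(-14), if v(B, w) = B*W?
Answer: 854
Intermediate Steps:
W = -20 (W = -40 + 5*(3 + 1) = -40 + 5*4 = -40 + 20 = -20)
v(B, w) = -20*B (v(B, w) = B*(-20) = -20*B)
(v(3, (1 + 1)*(-2)) - 1)*(-14) = (-20*3 - 1)*(-14) = (-60 - 1)*(-14) = -61*(-14) = 854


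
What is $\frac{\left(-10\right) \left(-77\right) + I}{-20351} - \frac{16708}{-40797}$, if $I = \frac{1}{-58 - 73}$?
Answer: $\frac{40428057955}{108764026857} \approx 0.3717$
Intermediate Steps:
$I = - \frac{1}{131}$ ($I = \frac{1}{-131} = - \frac{1}{131} \approx -0.0076336$)
$\frac{\left(-10\right) \left(-77\right) + I}{-20351} - \frac{16708}{-40797} = \frac{\left(-10\right) \left(-77\right) - \frac{1}{131}}{-20351} - \frac{16708}{-40797} = \left(770 - \frac{1}{131}\right) \left(- \frac{1}{20351}\right) - - \frac{16708}{40797} = \frac{100869}{131} \left(- \frac{1}{20351}\right) + \frac{16708}{40797} = - \frac{100869}{2665981} + \frac{16708}{40797} = \frac{40428057955}{108764026857}$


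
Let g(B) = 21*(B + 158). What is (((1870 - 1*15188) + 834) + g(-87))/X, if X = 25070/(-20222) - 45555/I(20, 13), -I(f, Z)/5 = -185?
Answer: 20562791255/94440296 ≈ 217.73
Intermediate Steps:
g(B) = 3318 + 21*B (g(B) = 21*(158 + B) = 3318 + 21*B)
I(f, Z) = 925 (I(f, Z) = -5*(-185) = 925)
X = -94440296/1870535 (X = 25070/(-20222) - 45555/925 = 25070*(-1/20222) - 45555*1/925 = -12535/10111 - 9111/185 = -94440296/1870535 ≈ -50.488)
(((1870 - 1*15188) + 834) + g(-87))/X = (((1870 - 1*15188) + 834) + (3318 + 21*(-87)))/(-94440296/1870535) = (((1870 - 15188) + 834) + (3318 - 1827))*(-1870535/94440296) = ((-13318 + 834) + 1491)*(-1870535/94440296) = (-12484 + 1491)*(-1870535/94440296) = -10993*(-1870535/94440296) = 20562791255/94440296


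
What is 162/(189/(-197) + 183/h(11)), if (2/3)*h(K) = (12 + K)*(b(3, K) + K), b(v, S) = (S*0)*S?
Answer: -8074242/23783 ≈ -339.50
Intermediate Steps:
b(v, S) = 0 (b(v, S) = 0*S = 0)
h(K) = 3*K*(12 + K)/2 (h(K) = 3*((12 + K)*(0 + K))/2 = 3*((12 + K)*K)/2 = 3*(K*(12 + K))/2 = 3*K*(12 + K)/2)
162/(189/(-197) + 183/h(11)) = 162/(189/(-197) + 183/(((3/2)*11*(12 + 11)))) = 162/(189*(-1/197) + 183/(((3/2)*11*23))) = 162/(-189/197 + 183/(759/2)) = 162/(-189/197 + 183*(2/759)) = 162/(-189/197 + 122/253) = 162/(-23783/49841) = 162*(-49841/23783) = -8074242/23783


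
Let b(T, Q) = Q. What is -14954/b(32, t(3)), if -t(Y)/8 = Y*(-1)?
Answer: -7477/12 ≈ -623.08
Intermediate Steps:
t(Y) = 8*Y (t(Y) = -8*Y*(-1) = -(-8)*Y = 8*Y)
-14954/b(32, t(3)) = -14954/(8*3) = -14954/24 = -14954*1/24 = -7477/12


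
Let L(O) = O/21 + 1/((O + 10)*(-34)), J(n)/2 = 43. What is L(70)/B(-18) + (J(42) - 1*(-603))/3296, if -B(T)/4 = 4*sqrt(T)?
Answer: 689/3296 + 27197*I*sqrt(2)/783360 ≈ 0.20904 + 0.049099*I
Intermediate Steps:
J(n) = 86 (J(n) = 2*43 = 86)
B(T) = -16*sqrt(T)
L(O) = -1/(34*(10 + O)) + O/21 (L(O) = O*(1/21) - 1/34/(10 + O) = O/21 - 1/(34*(10 + O)) = -1/(34*(10 + O)) + O/21)
L(70)/B(-18) + (J(42) - 1*(-603))/3296 = ((-21 + 34*70**2 + 340*70)/(714*(10 + 70)))/((-48*I*sqrt(2))) + (86 - 1*(-603))/3296 = ((1/714)*(-21 + 34*4900 + 23800)/80)/((-48*I*sqrt(2))) + (86 + 603)*(1/3296) = ((1/714)*(1/80)*(-21 + 166600 + 23800))/((-48*I*sqrt(2))) + 689*(1/3296) = ((1/714)*(1/80)*190379)*(I*sqrt(2)/96) + 689/3296 = 27197*(I*sqrt(2)/96)/8160 + 689/3296 = 27197*I*sqrt(2)/783360 + 689/3296 = 689/3296 + 27197*I*sqrt(2)/783360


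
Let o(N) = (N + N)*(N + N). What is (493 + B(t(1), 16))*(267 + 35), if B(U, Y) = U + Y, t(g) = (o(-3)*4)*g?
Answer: 197206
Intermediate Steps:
o(N) = 4*N² (o(N) = (2*N)*(2*N) = 4*N²)
t(g) = 144*g (t(g) = ((4*(-3)²)*4)*g = ((4*9)*4)*g = (36*4)*g = 144*g)
(493 + B(t(1), 16))*(267 + 35) = (493 + (144*1 + 16))*(267 + 35) = (493 + (144 + 16))*302 = (493 + 160)*302 = 653*302 = 197206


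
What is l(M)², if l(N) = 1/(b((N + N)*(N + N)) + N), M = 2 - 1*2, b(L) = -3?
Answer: ⅑ ≈ 0.11111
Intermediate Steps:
M = 0 (M = 2 - 2 = 0)
l(N) = 1/(-3 + N)
l(M)² = (1/(-3 + 0))² = (1/(-3))² = (-⅓)² = ⅑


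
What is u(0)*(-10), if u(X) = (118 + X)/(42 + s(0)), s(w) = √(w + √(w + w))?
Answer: -590/21 ≈ -28.095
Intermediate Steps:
s(w) = √(w + √2*√w) (s(w) = √(w + √(2*w)) = √(w + √2*√w))
u(X) = 59/21 + X/42 (u(X) = (118 + X)/(42 + √(0 + √2*√0)) = (118 + X)/(42 + √(0 + √2*0)) = (118 + X)/(42 + √(0 + 0)) = (118 + X)/(42 + √0) = (118 + X)/(42 + 0) = (118 + X)/42 = (118 + X)*(1/42) = 59/21 + X/42)
u(0)*(-10) = (59/21 + (1/42)*0)*(-10) = (59/21 + 0)*(-10) = (59/21)*(-10) = -590/21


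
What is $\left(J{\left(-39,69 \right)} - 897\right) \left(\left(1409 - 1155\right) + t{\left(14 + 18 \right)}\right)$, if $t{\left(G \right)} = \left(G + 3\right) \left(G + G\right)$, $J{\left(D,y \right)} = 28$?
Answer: $-2167286$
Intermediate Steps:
$t{\left(G \right)} = 2 G \left(3 + G\right)$ ($t{\left(G \right)} = \left(3 + G\right) 2 G = 2 G \left(3 + G\right)$)
$\left(J{\left(-39,69 \right)} - 897\right) \left(\left(1409 - 1155\right) + t{\left(14 + 18 \right)}\right) = \left(28 - 897\right) \left(\left(1409 - 1155\right) + 2 \left(14 + 18\right) \left(3 + \left(14 + 18\right)\right)\right) = - 869 \left(254 + 2 \cdot 32 \left(3 + 32\right)\right) = - 869 \left(254 + 2 \cdot 32 \cdot 35\right) = - 869 \left(254 + 2240\right) = \left(-869\right) 2494 = -2167286$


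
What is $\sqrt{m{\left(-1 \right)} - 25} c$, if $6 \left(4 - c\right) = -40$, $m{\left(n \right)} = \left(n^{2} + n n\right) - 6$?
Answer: $\frac{32 i \sqrt{29}}{3} \approx 57.442 i$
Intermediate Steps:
$m{\left(n \right)} = -6 + 2 n^{2}$ ($m{\left(n \right)} = \left(n^{2} + n^{2}\right) - 6 = 2 n^{2} - 6 = -6 + 2 n^{2}$)
$c = \frac{32}{3}$ ($c = 4 - - \frac{20}{3} = 4 + \frac{20}{3} = \frac{32}{3} \approx 10.667$)
$\sqrt{m{\left(-1 \right)} - 25} c = \sqrt{\left(-6 + 2 \left(-1\right)^{2}\right) - 25} \cdot \frac{32}{3} = \sqrt{\left(-6 + 2 \cdot 1\right) - 25} \cdot \frac{32}{3} = \sqrt{\left(-6 + 2\right) - 25} \cdot \frac{32}{3} = \sqrt{-4 - 25} \cdot \frac{32}{3} = \sqrt{-29} \cdot \frac{32}{3} = i \sqrt{29} \cdot \frac{32}{3} = \frac{32 i \sqrt{29}}{3}$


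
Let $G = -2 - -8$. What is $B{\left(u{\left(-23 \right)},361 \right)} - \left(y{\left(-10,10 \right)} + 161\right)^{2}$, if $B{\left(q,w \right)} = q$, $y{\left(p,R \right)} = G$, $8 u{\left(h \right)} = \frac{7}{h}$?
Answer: $- \frac{5131583}{184} \approx -27889.0$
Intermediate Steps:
$u{\left(h \right)} = \frac{7}{8 h}$ ($u{\left(h \right)} = \frac{7 \frac{1}{h}}{8} = \frac{7}{8 h}$)
$G = 6$ ($G = -2 + 8 = 6$)
$y{\left(p,R \right)} = 6$
$B{\left(u{\left(-23 \right)},361 \right)} - \left(y{\left(-10,10 \right)} + 161\right)^{2} = \frac{7}{8 \left(-23\right)} - \left(6 + 161\right)^{2} = \frac{7}{8} \left(- \frac{1}{23}\right) - 167^{2} = - \frac{7}{184} - 27889 = - \frac{5131583}{184}$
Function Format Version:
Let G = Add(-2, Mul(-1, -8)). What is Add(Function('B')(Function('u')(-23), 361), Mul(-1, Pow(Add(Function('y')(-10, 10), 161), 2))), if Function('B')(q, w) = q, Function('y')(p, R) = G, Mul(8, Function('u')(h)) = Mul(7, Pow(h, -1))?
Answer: Rational(-5131583, 184) ≈ -27889.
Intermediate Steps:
Function('u')(h) = Mul(Rational(7, 8), Pow(h, -1)) (Function('u')(h) = Mul(Rational(1, 8), Mul(7, Pow(h, -1))) = Mul(Rational(7, 8), Pow(h, -1)))
G = 6 (G = Add(-2, 8) = 6)
Function('y')(p, R) = 6
Add(Function('B')(Function('u')(-23), 361), Mul(-1, Pow(Add(Function('y')(-10, 10), 161), 2))) = Add(Mul(Rational(7, 8), Pow(-23, -1)), Mul(-1, Pow(Add(6, 161), 2))) = Add(Mul(Rational(7, 8), Rational(-1, 23)), Mul(-1, Pow(167, 2))) = Add(Rational(-7, 184), Mul(-1, 27889)) = Add(Rational(-7, 184), -27889) = Rational(-5131583, 184)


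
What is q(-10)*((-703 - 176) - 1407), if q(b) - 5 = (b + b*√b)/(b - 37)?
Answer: -560070/47 - 22860*I*√10/47 ≈ -11916.0 - 1538.1*I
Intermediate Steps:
q(b) = 5 + (b + b^(3/2))/(-37 + b) (q(b) = 5 + (b + b*√b)/(b - 37) = 5 + (b + b^(3/2))/(-37 + b))
q(-10)*((-703 - 176) - 1407) = ((-185 + (-10)^(3/2) + 6*(-10))/(-37 - 10))*((-703 - 176) - 1407) = ((-185 - 10*I*√10 - 60)/(-47))*(-879 - 1407) = -(-245 - 10*I*√10)/47*(-2286) = (245/47 + 10*I*√10/47)*(-2286) = -560070/47 - 22860*I*√10/47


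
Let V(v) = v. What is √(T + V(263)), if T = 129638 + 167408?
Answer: √297309 ≈ 545.26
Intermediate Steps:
T = 297046
√(T + V(263)) = √(297046 + 263) = √297309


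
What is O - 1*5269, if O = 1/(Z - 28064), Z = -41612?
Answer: -367122845/69676 ≈ -5269.0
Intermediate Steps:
O = -1/69676 (O = 1/(-41612 - 28064) = 1/(-69676) = -1/69676 ≈ -1.4352e-5)
O - 1*5269 = -1/69676 - 1*5269 = -1/69676 - 5269 = -367122845/69676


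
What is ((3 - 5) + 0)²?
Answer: 4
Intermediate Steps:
((3 - 5) + 0)² = (-2 + 0)² = (-2)² = 4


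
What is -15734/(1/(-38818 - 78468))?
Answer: 1845377924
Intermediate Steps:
-15734/(1/(-38818 - 78468)) = -15734/(1/(-117286)) = -15734/(-1/117286) = -15734*(-117286) = 1845377924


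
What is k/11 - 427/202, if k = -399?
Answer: -85295/2222 ≈ -38.387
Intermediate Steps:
k/11 - 427/202 = -399/11 - 427/202 = -85295/2222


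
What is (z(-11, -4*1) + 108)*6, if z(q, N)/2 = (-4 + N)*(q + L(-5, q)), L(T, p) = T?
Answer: 2184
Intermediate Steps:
z(q, N) = 2*(-5 + q)*(-4 + N) (z(q, N) = 2*((-4 + N)*(q - 5)) = 2*((-4 + N)*(-5 + q)) = 2*((-5 + q)*(-4 + N)) = 2*(-5 + q)*(-4 + N))
(z(-11, -4*1) + 108)*6 = ((40 - (-40) - 8*(-11) + 2*(-4*1)*(-11)) + 108)*6 = ((40 - 10*(-4) + 88 + 2*(-4)*(-11)) + 108)*6 = ((40 + 40 + 88 + 88) + 108)*6 = (256 + 108)*6 = 364*6 = 2184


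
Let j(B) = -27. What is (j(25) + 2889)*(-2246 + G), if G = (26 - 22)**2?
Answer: -6382260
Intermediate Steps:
G = 16 (G = 4**2 = 16)
(j(25) + 2889)*(-2246 + G) = (-27 + 2889)*(-2246 + 16) = 2862*(-2230) = -6382260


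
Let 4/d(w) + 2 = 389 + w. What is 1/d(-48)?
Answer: 339/4 ≈ 84.750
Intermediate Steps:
d(w) = 4/(387 + w) (d(w) = 4/(-2 + (389 + w)) = 4/(387 + w))
1/d(-48) = 1/(4/(387 - 48)) = 1/(4/339) = 339/4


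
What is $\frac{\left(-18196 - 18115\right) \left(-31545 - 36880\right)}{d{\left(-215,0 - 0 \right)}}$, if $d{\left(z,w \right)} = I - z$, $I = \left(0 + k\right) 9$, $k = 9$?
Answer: $\frac{2484580175}{296} \approx 8.3939 \cdot 10^{6}$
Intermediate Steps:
$I = 81$ ($I = \left(0 + 9\right) 9 = 9 \cdot 9 = 81$)
$d{\left(z,w \right)} = 81 - z$
$\frac{\left(-18196 - 18115\right) \left(-31545 - 36880\right)}{d{\left(-215,0 - 0 \right)}} = \frac{\left(-18196 - 18115\right) \left(-31545 - 36880\right)}{81 - -215} = \frac{\left(-36311\right) \left(-68425\right)}{81 + 215} = \frac{2484580175}{296}$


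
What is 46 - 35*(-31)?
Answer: 1131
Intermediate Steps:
46 - 35*(-31) = 46 + 1085 = 1131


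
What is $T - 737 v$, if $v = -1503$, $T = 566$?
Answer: $1108277$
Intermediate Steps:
$T - 737 v = 566 - -1107711 = 566 + 1107711 = 1108277$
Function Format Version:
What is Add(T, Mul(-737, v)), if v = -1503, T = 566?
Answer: 1108277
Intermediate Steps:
Add(T, Mul(-737, v)) = Add(566, Mul(-737, -1503)) = Add(566, 1107711) = 1108277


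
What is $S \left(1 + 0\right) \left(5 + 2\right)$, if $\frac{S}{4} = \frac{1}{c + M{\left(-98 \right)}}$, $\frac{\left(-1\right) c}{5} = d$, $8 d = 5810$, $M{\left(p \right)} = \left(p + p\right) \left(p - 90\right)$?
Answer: $\frac{16}{18981} \approx 0.00084295$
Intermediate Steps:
$M{\left(p \right)} = 2 p \left(-90 + p\right)$
$d = \frac{2905}{4}$ ($d = \frac{1}{8} \cdot 5810 = \frac{2905}{4} \approx 726.25$)
$c = - \frac{14525}{4}$ ($c = \left(-5\right) \frac{2905}{4} = - \frac{14525}{4} \approx -3631.3$)
$S = \frac{16}{132867}$ ($S = \frac{4}{- \frac{14525}{4} + 2 \left(-98\right) \left(-90 - 98\right)} = \frac{4}{- \frac{14525}{4} + 2 \left(-98\right) \left(-188\right)} = \frac{4}{- \frac{14525}{4} + 36848} = \frac{4}{\frac{132867}{4}} = 4 \cdot \frac{4}{132867} = \frac{16}{132867} \approx 0.00012042$)
$S \left(1 + 0\right) \left(5 + 2\right) = \frac{16 \left(1 + 0\right) \left(5 + 2\right)}{132867} = \frac{16 \cdot 1 \cdot 7}{132867} = \frac{16}{132867} \cdot 7 = \frac{16}{18981}$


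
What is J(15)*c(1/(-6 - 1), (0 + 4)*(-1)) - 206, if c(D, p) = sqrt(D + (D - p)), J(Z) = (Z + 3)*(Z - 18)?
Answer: -206 - 54*sqrt(182)/7 ≈ -310.07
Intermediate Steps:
J(Z) = (-18 + Z)*(3 + Z) (J(Z) = (3 + Z)*(-18 + Z) = (-18 + Z)*(3 + Z))
c(D, p) = sqrt(-p + 2*D)
J(15)*c(1/(-6 - 1), (0 + 4)*(-1)) - 206 = (-54 + 15**2 - 15*15)*sqrt(-(0 + 4)*(-1) + 2/(-6 - 1)) - 206 = (-54 + 225 - 225)*sqrt(-4*(-1) + 2/(-7)) - 206 = -54*sqrt(-1*(-4) + 2*(-1/7)) - 206 = -54*sqrt(4 - 2/7) - 206 = -54*sqrt(182)/7 - 206 = -206 - 54*sqrt(182)/7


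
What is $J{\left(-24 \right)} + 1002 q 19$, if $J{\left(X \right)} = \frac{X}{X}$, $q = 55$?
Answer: $1047091$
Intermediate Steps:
$J{\left(X \right)} = 1$
$J{\left(-24 \right)} + 1002 q 19 = 1 + 1002 \cdot 55 \cdot 19 = 1 + 1002 \cdot 1045 = 1 + 1047090 = 1047091$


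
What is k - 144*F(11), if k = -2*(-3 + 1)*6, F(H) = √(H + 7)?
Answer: 24 - 432*√2 ≈ -586.94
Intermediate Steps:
F(H) = √(7 + H)
k = 24 (k = -2*(-2)*6 = 4*6 = 24)
k - 144*F(11) = 24 - 144*√(7 + 11) = 24 - 432*√2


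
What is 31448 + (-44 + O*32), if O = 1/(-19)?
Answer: 596644/19 ≈ 31402.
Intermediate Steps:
O = -1/19 ≈ -0.052632
31448 + (-44 + O*32) = 31448 + (-44 - 1/19*32) = 31448 + (-44 - 32/19) = 31448 - 868/19 = 596644/19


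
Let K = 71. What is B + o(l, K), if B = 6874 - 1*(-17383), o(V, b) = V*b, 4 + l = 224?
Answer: 39877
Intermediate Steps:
l = 220 (l = -4 + 224 = 220)
B = 24257 (B = 6874 + 17383 = 24257)
B + o(l, K) = 24257 + 220*71 = 24257 + 15620 = 39877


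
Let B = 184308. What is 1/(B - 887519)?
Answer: -1/703211 ≈ -1.4220e-6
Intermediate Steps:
1/(B - 887519) = 1/(184308 - 887519) = 1/(-703211) = -1/703211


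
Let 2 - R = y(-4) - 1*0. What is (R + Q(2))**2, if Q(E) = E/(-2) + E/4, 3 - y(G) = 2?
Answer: 1/4 ≈ 0.25000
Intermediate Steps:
y(G) = 1 (y(G) = 3 - 1*2 = 3 - 2 = 1)
Q(E) = -E/4 (Q(E) = E*(-1/2) + E*(1/4) = -E/2 + E/4 = -E/4)
R = 1 (R = 2 - (1 - 1*0) = 2 - (1 + 0) = 2 - 1*1 = 2 - 1 = 1)
(R + Q(2))**2 = (1 - 1/4*2)**2 = (1 - 1/2)**2 = (1/2)**2 = 1/4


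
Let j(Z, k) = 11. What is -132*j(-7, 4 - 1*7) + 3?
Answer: -1449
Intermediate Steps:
-132*j(-7, 4 - 1*7) + 3 = -132*11 + 3 = -1452 + 3 = -1449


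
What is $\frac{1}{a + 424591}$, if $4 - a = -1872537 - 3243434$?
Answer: $\frac{1}{5540566} \approx 1.8049 \cdot 10^{-7}$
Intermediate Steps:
$a = 5115975$ ($a = 4 - \left(-1872537 - 3243434\right) = 4 - -5115971 = 4 + 5115971 = 5115975$)
$\frac{1}{a + 424591} = \frac{1}{5115975 + 424591} = \frac{1}{5540566}$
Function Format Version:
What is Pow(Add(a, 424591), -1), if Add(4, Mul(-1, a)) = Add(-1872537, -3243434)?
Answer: Rational(1, 5540566) ≈ 1.8049e-7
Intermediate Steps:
a = 5115975 (a = Add(4, Mul(-1, Add(-1872537, -3243434))) = Add(4, Mul(-1, -5115971)) = Add(4, 5115971) = 5115975)
Pow(Add(a, 424591), -1) = Pow(Add(5115975, 424591), -1) = Pow(5540566, -1) = Rational(1, 5540566)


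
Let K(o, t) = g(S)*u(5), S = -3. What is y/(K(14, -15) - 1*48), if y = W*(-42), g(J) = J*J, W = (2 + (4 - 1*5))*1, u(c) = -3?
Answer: 14/25 ≈ 0.56000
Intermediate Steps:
W = 1 (W = (2 + (4 - 5))*1 = (2 - 1)*1 = 1*1 = 1)
g(J) = J**2
K(o, t) = -27 (K(o, t) = (-3)**2*(-3) = 9*(-3) = -27)
y = -42 (y = 1*(-42) = -42)
y/(K(14, -15) - 1*48) = -42/(-27 - 1*48) = -42/(-27 - 48) = -42/(-75) = -42*(-1/75) = 14/25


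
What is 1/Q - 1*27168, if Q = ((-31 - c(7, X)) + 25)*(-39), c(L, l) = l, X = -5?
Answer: -1059551/39 ≈ -27168.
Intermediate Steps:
Q = 39 (Q = ((-31 - 1*(-5)) + 25)*(-39) = ((-31 + 5) + 25)*(-39) = (-26 + 25)*(-39) = -1*(-39) = 39)
1/Q - 1*27168 = 1/39 - 1*27168 = 1/39 - 27168 = -1059551/39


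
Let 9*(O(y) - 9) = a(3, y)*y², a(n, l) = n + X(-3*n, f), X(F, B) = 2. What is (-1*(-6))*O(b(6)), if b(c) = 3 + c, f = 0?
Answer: 324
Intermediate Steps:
a(n, l) = 2 + n (a(n, l) = n + 2 = 2 + n)
O(y) = 9 + 5*y²/9 (O(y) = 9 + ((2 + 3)*y²)/9 = 9 + (5*y²)/9 = 9 + 5*y²/9)
(-1*(-6))*O(b(6)) = (-1*(-6))*(9 + 5*(3 + 6)²/9) = 6*(9 + (5/9)*9²) = 6*(9 + (5/9)*81) = 6*(9 + 45) = 6*54 = 324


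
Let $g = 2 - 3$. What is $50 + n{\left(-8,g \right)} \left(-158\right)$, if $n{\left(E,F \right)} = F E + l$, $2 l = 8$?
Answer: $-1846$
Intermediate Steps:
$l = 4$ ($l = \frac{1}{2} \cdot 8 = 4$)
$g = -1$
$n{\left(E,F \right)} = 4 + E F$ ($n{\left(E,F \right)} = F E + 4 = E F + 4 = 4 + E F$)
$50 + n{\left(-8,g \right)} \left(-158\right) = 50 + \left(4 - -8\right) \left(-158\right) = 50 + \left(4 + 8\right) \left(-158\right) = 50 + 12 \left(-158\right) = 50 - 1896 = -1846$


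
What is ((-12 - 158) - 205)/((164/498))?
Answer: -93375/82 ≈ -1138.7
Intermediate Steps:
((-12 - 158) - 205)/((164/498)) = (-170 - 205)/((164*(1/498))) = -375/82/249 = -375*249/82 = -93375/82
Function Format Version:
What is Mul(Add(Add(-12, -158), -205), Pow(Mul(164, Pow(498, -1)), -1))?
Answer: Rational(-93375, 82) ≈ -1138.7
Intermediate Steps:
Mul(Add(Add(-12, -158), -205), Pow(Mul(164, Pow(498, -1)), -1)) = Mul(Add(-170, -205), Pow(Mul(164, Rational(1, 498)), -1)) = Mul(-375, Pow(Rational(82, 249), -1)) = Mul(-375, Rational(249, 82)) = Rational(-93375, 82)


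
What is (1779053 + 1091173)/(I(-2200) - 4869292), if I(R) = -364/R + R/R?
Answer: -1578624300/2678109959 ≈ -0.58945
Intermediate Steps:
I(R) = 1 - 364/R (I(R) = -364/R + 1 = 1 - 364/R)
(1779053 + 1091173)/(I(-2200) - 4869292) = (1779053 + 1091173)/((-364 - 2200)/(-2200) - 4869292) = 2870226/(-1/2200*(-2564) - 4869292) = 2870226/(641/550 - 4869292) = 2870226/(-2678109959/550) = 2870226*(-550/2678109959) = -1578624300/2678109959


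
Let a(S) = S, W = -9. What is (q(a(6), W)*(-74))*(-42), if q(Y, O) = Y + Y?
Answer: 37296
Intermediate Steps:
q(Y, O) = 2*Y
(q(a(6), W)*(-74))*(-42) = ((2*6)*(-74))*(-42) = (12*(-74))*(-42) = -888*(-42) = 37296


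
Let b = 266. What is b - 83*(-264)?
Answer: 22178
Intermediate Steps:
b - 83*(-264) = 266 - 83*(-264) = 266 + 21912 = 22178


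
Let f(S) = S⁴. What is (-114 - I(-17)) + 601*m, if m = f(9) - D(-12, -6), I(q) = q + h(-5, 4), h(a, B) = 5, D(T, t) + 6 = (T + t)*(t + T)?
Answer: 3751941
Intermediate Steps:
D(T, t) = -6 + (T + t)² (D(T, t) = -6 + (T + t)*(t + T) = -6 + (T + t)*(T + t) = -6 + (T + t)²)
I(q) = 5 + q (I(q) = q + 5 = 5 + q)
m = 6243 (m = 9⁴ - (-6 + (-12 - 6)²) = 6561 - (-6 + (-18)²) = 6561 - (-6 + 324) = 6561 - 1*318 = 6561 - 318 = 6243)
(-114 - I(-17)) + 601*m = (-114 - (5 - 17)) + 601*6243 = (-114 - 1*(-12)) + 3752043 = (-114 + 12) + 3752043 = -102 + 3752043 = 3751941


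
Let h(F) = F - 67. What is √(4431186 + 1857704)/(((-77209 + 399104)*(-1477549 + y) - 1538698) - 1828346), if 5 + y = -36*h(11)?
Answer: -√6288890/474971671554 ≈ -5.2798e-9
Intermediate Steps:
h(F) = -67 + F
y = 2011 (y = -5 - 36*(-67 + 11) = -5 - 36*(-56) = -5 + 2016 = 2011)
√(4431186 + 1857704)/(((-77209 + 399104)*(-1477549 + y) - 1538698) - 1828346) = √(4431186 + 1857704)/(((-77209 + 399104)*(-1477549 + 2011) - 1538698) - 1828346) = √6288890/((321895*(-1475538) - 1538698) - 1828346) = √6288890/((-474968304510 - 1538698) - 1828346) = √6288890/(-474969843208 - 1828346) = √6288890/(-474971671554) = √6288890*(-1/474971671554) = -√6288890/474971671554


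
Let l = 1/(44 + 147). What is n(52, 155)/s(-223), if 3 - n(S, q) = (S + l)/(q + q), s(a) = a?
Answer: -167697/13203830 ≈ -0.012701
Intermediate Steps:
l = 1/191 ≈ 0.0052356
n(S, q) = 3 - (1/191 + S)/(2*q) (n(S, q) = 3 - (S + 1/191)/(q + q) = 3 - (1/191 + S)/(2*q))
n(52, 155)/s(-223) = ((1/382)*(-1 - 191*52 + 1146*155)/155)/(-223) = ((1/382)*(1/155)*(-1 - 9932 + 177630))*(-1/223) = ((1/382)*(1/155)*167697)*(-1/223) = (167697/59210)*(-1/223) = -167697/13203830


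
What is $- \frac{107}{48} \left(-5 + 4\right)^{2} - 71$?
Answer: $- \frac{3515}{48} \approx -73.229$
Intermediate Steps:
$- \frac{107}{48} \left(-5 + 4\right)^{2} - 71 = \left(-107\right) \frac{1}{48} \left(-1\right)^{2} - 71 = \left(- \frac{107}{48}\right) 1 - 71 = - \frac{107}{48} - 71 = - \frac{3515}{48}$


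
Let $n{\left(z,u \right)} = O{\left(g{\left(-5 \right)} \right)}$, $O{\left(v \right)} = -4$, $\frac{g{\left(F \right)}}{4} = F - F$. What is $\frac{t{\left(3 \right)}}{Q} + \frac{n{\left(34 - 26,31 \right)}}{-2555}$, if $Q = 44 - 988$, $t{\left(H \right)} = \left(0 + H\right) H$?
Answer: $- \frac{19219}{2411920} \approx -0.0079683$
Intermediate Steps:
$g{\left(F \right)} = 0$ ($g{\left(F \right)} = 4 \left(F - F\right) = 4 \cdot 0 = 0$)
$n{\left(z,u \right)} = -4$
$t{\left(H \right)} = H^{2}$ ($t{\left(H \right)} = H H = H^{2}$)
$Q = -944$
$\frac{t{\left(3 \right)}}{Q} + \frac{n{\left(34 - 26,31 \right)}}{-2555} = \frac{3^{2}}{-944} - \frac{4}{-2555} = 9 \left(- \frac{1}{944}\right) - - \frac{4}{2555} = - \frac{9}{944} + \frac{4}{2555} = - \frac{19219}{2411920}$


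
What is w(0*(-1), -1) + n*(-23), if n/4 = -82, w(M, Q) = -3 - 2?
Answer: 7539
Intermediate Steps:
w(M, Q) = -5
n = -328 (n = 4*(-82) = -328)
w(0*(-1), -1) + n*(-23) = -5 - 328*(-23) = -5 + 7544 = 7539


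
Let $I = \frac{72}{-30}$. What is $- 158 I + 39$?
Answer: $\frac{2091}{5} \approx 418.2$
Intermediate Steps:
$I = - \frac{12}{5}$ ($I = 72 \left(- \frac{1}{30}\right) = - \frac{12}{5} \approx -2.4$)
$- 158 I + 39 = \left(-158\right) \left(- \frac{12}{5}\right) + 39 = \frac{1896}{5} + 39 = \frac{2091}{5}$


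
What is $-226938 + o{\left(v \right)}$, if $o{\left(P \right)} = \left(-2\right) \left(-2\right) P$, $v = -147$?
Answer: $-227526$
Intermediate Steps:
$o{\left(P \right)} = 4 P$
$-226938 + o{\left(v \right)} = -226938 + 4 \left(-147\right) = -226938 - 588 = -227526$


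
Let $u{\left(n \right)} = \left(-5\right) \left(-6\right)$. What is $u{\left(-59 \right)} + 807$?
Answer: $837$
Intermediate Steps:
$u{\left(n \right)} = 30$
$u{\left(-59 \right)} + 807 = 30 + 807 = 837$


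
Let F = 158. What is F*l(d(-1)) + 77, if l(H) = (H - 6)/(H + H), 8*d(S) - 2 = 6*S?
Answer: 1104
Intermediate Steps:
d(S) = 1/4 + 3*S/4 (d(S) = 1/4 + (6*S)/8 = 1/4 + 3*S/4)
l(H) = (-6 + H)/(2*H) (l(H) = (-6 + H)/((2*H)) = (-6 + H)*(1/(2*H)) = (-6 + H)/(2*H))
F*l(d(-1)) + 77 = 158*((-6 + (1/4 + (3/4)*(-1)))/(2*(1/4 + (3/4)*(-1)))) + 77 = 158*((-6 + (1/4 - 3/4))/(2*(1/4 - 3/4))) + 77 = 158*((-6 - 1/2)/(2*(-1/2))) + 77 = 158*((1/2)*(-2)*(-13/2)) + 77 = 158*(13/2) + 77 = 1027 + 77 = 1104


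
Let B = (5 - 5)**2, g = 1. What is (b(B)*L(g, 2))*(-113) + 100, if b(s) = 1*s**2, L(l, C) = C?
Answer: 100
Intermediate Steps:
B = 0 (B = 0**2 = 0)
b(s) = s**2
(b(B)*L(g, 2))*(-113) + 100 = (0**2*2)*(-113) + 100 = (0*2)*(-113) + 100 = 0*(-113) + 100 = 0 + 100 = 100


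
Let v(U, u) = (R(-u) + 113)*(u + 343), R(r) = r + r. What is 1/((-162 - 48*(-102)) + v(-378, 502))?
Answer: -1/748161 ≈ -1.3366e-6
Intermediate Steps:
R(r) = 2*r
v(U, u) = (113 - 2*u)*(343 + u) (v(U, u) = (2*(-u) + 113)*(u + 343) = (-2*u + 113)*(343 + u) = (113 - 2*u)*(343 + u))
1/((-162 - 48*(-102)) + v(-378, 502)) = 1/((-162 - 48*(-102)) + (38759 - 573*502 - 2*502**2)) = 1/((-162 + 4896) + (38759 - 287646 - 2*252004)) = 1/(4734 + (38759 - 287646 - 504008)) = 1/(4734 - 752895) = 1/(-748161) = -1/748161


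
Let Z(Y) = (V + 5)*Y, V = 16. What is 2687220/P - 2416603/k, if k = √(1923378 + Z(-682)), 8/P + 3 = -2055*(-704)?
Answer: 971911714185/2 - 2416603*√29829/238632 ≈ 4.8596e+11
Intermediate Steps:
Z(Y) = 21*Y (Z(Y) = (16 + 5)*Y = 21*Y)
P = 8/1446717 (P = 8/(-3 - 2055*(-704)) = 8/(-3 + 1446720) = 8/1446717 ≈ 5.5298e-6)
k = 8*√29829 (k = √(1923378 + 21*(-682)) = √(1923378 - 14322) = √1909056 = 8*√29829 ≈ 1381.7)
2687220/P - 2416603/k = 2687220/(8/1446717) - 2416603*√29829/238632 = 2687220*(1446717/8) - 2416603*√29829/238632 = 971911714185/2 - 2416603*√29829/238632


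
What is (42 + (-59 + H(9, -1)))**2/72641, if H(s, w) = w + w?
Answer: 361/72641 ≈ 0.0049696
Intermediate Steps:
H(s, w) = 2*w
(42 + (-59 + H(9, -1)))**2/72641 = (42 + (-59 + 2*(-1)))**2/72641 = (42 + (-59 - 2))**2*(1/72641) = (42 - 61)**2*(1/72641) = (-19)**2*(1/72641) = 361*(1/72641) = 361/72641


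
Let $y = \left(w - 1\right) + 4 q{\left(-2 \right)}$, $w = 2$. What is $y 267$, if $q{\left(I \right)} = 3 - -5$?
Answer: $8811$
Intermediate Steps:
$q{\left(I \right)} = 8$ ($q{\left(I \right)} = 3 + 5 = 8$)
$y = 33$ ($y = \left(2 - 1\right) + 4 \cdot 8 = 1 + 32 = 33$)
$y 267 = 33 \cdot 267 = 8811$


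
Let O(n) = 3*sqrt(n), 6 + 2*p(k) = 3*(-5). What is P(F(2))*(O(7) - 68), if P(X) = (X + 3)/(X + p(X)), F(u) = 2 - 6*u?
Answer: -952/41 + 42*sqrt(7)/41 ≈ -20.509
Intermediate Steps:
p(k) = -21/2 (p(k) = -3 + (3*(-5))/2 = -3 + (1/2)*(-15) = -3 - 15/2 = -21/2)
F(u) = 2 - 6*u
P(X) = (3 + X)/(-21/2 + X) (P(X) = (X + 3)/(X - 21/2) = (3 + X)/(-21/2 + X))
P(F(2))*(O(7) - 68) = (2*(3 + (2 - 6*2))/(-21 + 2*(2 - 6*2)))*(3*sqrt(7) - 68) = (2*(3 + (2 - 12))/(-21 + 2*(2 - 12)))*(-68 + 3*sqrt(7)) = (2*(3 - 10)/(-21 + 2*(-10)))*(-68 + 3*sqrt(7)) = (2*(-7)/(-21 - 20))*(-68 + 3*sqrt(7)) = (2*(-7)/(-41))*(-68 + 3*sqrt(7)) = (2*(-1/41)*(-7))*(-68 + 3*sqrt(7)) = 14*(-68 + 3*sqrt(7))/41 = -952/41 + 42*sqrt(7)/41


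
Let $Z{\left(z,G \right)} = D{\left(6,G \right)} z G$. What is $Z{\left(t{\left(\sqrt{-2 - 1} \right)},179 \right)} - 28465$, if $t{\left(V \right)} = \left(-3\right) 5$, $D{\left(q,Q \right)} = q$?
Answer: $-44575$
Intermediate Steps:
$t{\left(V \right)} = -15$
$Z{\left(z,G \right)} = 6 G z$ ($Z{\left(z,G \right)} = 6 z G = 6 G z$)
$Z{\left(t{\left(\sqrt{-2 - 1} \right)},179 \right)} - 28465 = 6 \cdot 179 \left(-15\right) - 28465 = -16110 - 28465 = -44575$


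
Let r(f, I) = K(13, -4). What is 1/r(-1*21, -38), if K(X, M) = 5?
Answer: ⅕ ≈ 0.20000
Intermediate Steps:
r(f, I) = 5
1/r(-1*21, -38) = 1/5 = ⅕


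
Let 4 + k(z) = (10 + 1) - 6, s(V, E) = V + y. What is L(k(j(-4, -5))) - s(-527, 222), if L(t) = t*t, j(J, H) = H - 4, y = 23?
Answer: 505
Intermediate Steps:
j(J, H) = -4 + H
s(V, E) = 23 + V (s(V, E) = V + 23 = 23 + V)
k(z) = 1 (k(z) = -4 + ((10 + 1) - 6) = -4 + (11 - 6) = -4 + 5 = 1)
L(t) = t²
L(k(j(-4, -5))) - s(-527, 222) = 1² - (23 - 527) = 1 - 1*(-504) = 1 + 504 = 505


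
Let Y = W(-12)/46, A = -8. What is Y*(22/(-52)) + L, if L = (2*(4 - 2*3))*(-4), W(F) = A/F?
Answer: 28693/1794 ≈ 15.994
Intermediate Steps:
W(F) = -8/F
Y = 1/69 (Y = -8/(-12)/46 = -8*(-1/12)*(1/46) = (2/3)*(1/46) = 1/69 ≈ 0.014493)
L = 16 (L = (2*(4 - 6))*(-4) = (2*(-2))*(-4) = -4*(-4) = 16)
Y*(22/(-52)) + L = (22/(-52))/69 + 16 = (22*(-1/52))/69 + 16 = (1/69)*(-11/26) + 16 = -11/1794 + 16 = 28693/1794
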